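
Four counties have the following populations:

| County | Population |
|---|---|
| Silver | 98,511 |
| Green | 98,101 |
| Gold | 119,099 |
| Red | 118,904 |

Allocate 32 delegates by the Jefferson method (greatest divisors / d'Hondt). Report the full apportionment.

Standard divisor 434615/32 ≈ 13581.719; standard quotas: Silver 7.253, Green 7.223, Gold 8.769, Red 8.755.
Rounding down gives 7, 7, 8, 8 = 30 seats, so the divisor must be adjusted.
With modified divisor 12800: modified quotas Silver 7.696, Green 7.664, Gold 9.305, Red 9.289.
Rounding down: Silver 7, Green 7, Gold 9, Red 9 (total 32).

Silver 7; Green 7; Gold 9; Red 9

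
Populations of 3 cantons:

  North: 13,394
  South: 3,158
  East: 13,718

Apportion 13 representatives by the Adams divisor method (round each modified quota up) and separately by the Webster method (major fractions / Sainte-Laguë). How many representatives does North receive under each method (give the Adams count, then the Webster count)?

5 and 6

Adams: North 5, South 2, East 6.
Webster: North 6, South 1, East 6.
North gets 5 under Adams and 6 under Webster.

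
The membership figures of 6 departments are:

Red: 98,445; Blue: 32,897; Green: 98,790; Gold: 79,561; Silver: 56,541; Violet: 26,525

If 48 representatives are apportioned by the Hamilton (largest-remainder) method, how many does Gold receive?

Total 392759; standard divisor 392759/48 ≈ 8182.479.
Standard quotas: Red 12.0312, Blue 4.0204, Green 12.0734, Gold 9.7233, Silver 6.9100, Violet 3.2417.
Lower quotas: Red 12, Blue 4, Green 12, Gold 9, Silver 6, Violet 3 (sum 46, leaving 2 seats).
Remainders in descending order: Silver 0.9100, Gold 0.7233, Violet 0.2417, Green 0.0734, Red 0.0312, Blue 0.0204.
The surplus seats go to Silver, Gold.
Gold receives 10.

10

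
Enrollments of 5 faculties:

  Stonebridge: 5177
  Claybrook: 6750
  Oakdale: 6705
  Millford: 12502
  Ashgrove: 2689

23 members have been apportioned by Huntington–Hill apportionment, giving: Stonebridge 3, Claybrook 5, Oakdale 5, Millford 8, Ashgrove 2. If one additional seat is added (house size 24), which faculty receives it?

Stonebridge

Priority for the next seat is population ÷ (√(s·(s+1))).
Priorities: Stonebridge 1494.471, Claybrook 1232.376, Oakdale 1224.160, Millford 1473.375, Ashgrove 1097.780.
Highest priority: Stonebridge.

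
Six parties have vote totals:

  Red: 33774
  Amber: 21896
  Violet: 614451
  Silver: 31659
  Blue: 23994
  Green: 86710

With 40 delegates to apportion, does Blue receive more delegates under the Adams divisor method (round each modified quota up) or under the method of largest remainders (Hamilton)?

Adams

Adams: Red 2, Amber 1, Violet 29, Silver 2, Blue 2, Green 4.
Hamilton: Red 2, Amber 1, Violet 30, Silver 2, Blue 1, Green 4.
Blue gets 2 under Adams and 1 under Hamilton.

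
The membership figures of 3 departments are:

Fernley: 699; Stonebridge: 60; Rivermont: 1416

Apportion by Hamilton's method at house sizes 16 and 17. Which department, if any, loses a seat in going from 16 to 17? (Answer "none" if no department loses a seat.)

none

At 16 seats: Fernley 5, Stonebridge 1, Rivermont 10.
At 17 seats: Fernley 5, Stonebridge 1, Rivermont 11.
No department's allocation decreased.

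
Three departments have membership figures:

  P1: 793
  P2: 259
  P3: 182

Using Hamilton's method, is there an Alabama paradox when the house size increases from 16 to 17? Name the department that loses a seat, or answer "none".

P3

At 16 seats: P1 10, P2 3, P3 3.
At 17 seats: P1 11, P2 4, P3 2.
P3 drops from 3 to 2.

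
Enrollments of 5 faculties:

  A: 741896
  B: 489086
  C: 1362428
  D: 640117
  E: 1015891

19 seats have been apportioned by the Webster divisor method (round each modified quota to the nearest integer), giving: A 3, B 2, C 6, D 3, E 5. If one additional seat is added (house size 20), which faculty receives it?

A

Priority for the next seat is population ÷ (current seats + 0.5).
Priorities: A 211970.286, B 195634.400, C 209604.308, D 182890.571, E 184707.455.
Highest priority: A.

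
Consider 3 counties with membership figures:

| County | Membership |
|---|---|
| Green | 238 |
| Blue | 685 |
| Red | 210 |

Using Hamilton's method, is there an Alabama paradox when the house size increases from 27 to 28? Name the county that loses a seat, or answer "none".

At 27 seats: Green 6, Blue 16, Red 5.
At 28 seats: Green 6, Blue 17, Red 5.
No county's allocation decreased.

none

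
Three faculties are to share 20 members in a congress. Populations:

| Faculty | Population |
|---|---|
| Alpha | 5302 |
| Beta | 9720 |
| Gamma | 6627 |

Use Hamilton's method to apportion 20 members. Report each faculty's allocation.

Alpha 5; Beta 9; Gamma 6

Standard divisor: 21649 ÷ 20 ≈ 1082.45.
Standard quotas: Alpha 4.8981, Beta 8.9796, Gamma 6.1222.
Lower quotas: Alpha 4, Beta 8, Gamma 6 (sum 18, leaving 2 seats).
Remainders in descending order: Beta 0.9796, Alpha 0.8981, Gamma 0.1222.
Largest remainders: Beta, Alpha receive the extra seats.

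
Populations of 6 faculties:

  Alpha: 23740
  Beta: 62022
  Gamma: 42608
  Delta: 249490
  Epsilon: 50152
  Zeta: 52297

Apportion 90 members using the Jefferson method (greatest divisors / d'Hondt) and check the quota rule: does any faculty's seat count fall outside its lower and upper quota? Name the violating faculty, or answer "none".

Delta

Standard quotas: Alpha 4.448, Beta 11.622, Gamma 7.984, Delta 46.749, Epsilon 9.397, Zeta 9.799.
Jefferson allocation: Alpha 4, Beta 11, Gamma 8, Delta 48, Epsilon 9, Zeta 10.
Delta has quota 46.749 (lower 46, upper 47) but receives 48 — outside the quota interval.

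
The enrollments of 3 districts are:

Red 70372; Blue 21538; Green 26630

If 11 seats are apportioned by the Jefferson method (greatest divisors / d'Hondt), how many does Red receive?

Standard divisor 118540/11 ≈ 10776.364; standard quotas: Red 6.530, Blue 1.999, Green 2.471.
Rounding down gives 6, 1, 2 = 9 seats, so the divisor must be adjusted.
With modified divisor 9500: modified quotas Red 7.408, Blue 2.267, Green 2.803.
Rounding down: Red 7, Blue 2, Green 2 (total 11).
Red receives 7.

7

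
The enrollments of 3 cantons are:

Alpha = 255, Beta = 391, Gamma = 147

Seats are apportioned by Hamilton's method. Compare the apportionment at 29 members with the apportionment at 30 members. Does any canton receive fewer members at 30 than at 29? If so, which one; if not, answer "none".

Gamma

At 29 seats: Alpha 9, Beta 14, Gamma 6.
At 30 seats: Alpha 10, Beta 15, Gamma 5.
Gamma drops from 6 to 5.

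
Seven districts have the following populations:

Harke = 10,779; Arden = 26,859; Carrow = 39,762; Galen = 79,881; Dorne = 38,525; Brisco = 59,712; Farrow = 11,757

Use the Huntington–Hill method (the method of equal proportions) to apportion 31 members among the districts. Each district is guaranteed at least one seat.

With divisor 8517: modified quotas Harke 1.266, Arden 3.154, Carrow 4.669, Galen 9.379, Dorne 4.523, Brisco 7.011, Farrow 1.380.
Geometric-mean thresholds: Harke √(1·2)=1.414, Arden √(3·4)=3.464, Carrow √(4·5)=4.472, Galen √(9·10)=9.487, Dorne √(4·5)=4.472, Brisco √(7·8)=7.483, Farrow √(1·2)=1.414.
Each quota rounded against its threshold gives Harke 1, Arden 3, Carrow 5, Galen 9, Dorne 5, Brisco 7, Farrow 1 (total 31).

Harke 1; Arden 3; Carrow 5; Galen 9; Dorne 5; Brisco 7; Farrow 1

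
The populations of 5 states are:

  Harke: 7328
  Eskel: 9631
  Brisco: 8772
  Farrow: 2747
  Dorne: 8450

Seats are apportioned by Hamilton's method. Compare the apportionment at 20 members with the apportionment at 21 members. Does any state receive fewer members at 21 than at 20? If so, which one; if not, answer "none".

none

At 20 seats: Harke 4, Eskel 5, Brisco 5, Farrow 1, Dorne 5.
At 21 seats: Harke 4, Eskel 5, Brisco 5, Farrow 2, Dorne 5.
No state's allocation decreased.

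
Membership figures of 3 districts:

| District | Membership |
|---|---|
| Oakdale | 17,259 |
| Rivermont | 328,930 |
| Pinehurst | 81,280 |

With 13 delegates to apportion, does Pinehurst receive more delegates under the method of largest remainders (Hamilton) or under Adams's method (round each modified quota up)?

Hamilton: Oakdale 1, Rivermont 10, Pinehurst 2.
Adams: Oakdale 1, Rivermont 9, Pinehurst 3.
Pinehurst gets 2 under Hamilton and 3 under Adams.

Adams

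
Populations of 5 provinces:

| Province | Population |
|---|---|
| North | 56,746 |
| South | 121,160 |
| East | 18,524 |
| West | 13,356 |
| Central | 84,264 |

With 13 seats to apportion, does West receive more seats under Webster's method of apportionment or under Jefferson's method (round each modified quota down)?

Webster: North 2, South 5, East 1, West 1, Central 4.
Jefferson: North 3, South 6, East 0, West 0, Central 4.
West gets 1 under Webster and 0 under Jefferson.

Webster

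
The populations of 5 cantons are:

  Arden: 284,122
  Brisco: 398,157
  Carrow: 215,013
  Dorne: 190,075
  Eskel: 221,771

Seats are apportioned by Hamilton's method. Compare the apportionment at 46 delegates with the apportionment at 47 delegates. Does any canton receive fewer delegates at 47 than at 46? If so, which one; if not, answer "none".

none

At 46 seats: Arden 10, Brisco 14, Carrow 7, Dorne 7, Eskel 8.
At 47 seats: Arden 10, Brisco 14, Carrow 8, Dorne 7, Eskel 8.
No canton's allocation decreased.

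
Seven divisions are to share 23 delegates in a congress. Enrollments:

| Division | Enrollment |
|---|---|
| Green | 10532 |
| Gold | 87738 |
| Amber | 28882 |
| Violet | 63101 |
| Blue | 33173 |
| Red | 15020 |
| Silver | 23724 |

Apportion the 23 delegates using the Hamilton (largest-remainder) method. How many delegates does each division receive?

Standard divisor: 262170 ÷ 23 ≈ 11398.696.
Standard quotas: Green 0.9240, Gold 7.6972, Amber 2.5338, Violet 5.5358, Blue 2.9102, Red 1.3177, Silver 2.0813.
Lower quotas: Green 0, Gold 7, Amber 2, Violet 5, Blue 2, Red 1, Silver 2 (sum 19, leaving 4 seats).
Remainders in descending order: Green 0.9240, Blue 0.9102, Gold 0.6972, Violet 0.5358, Amber 0.5338, Red 0.3177, Silver 0.0813.
The surplus seats go to Green, Blue, Gold, Violet.

Green: 1; Gold: 8; Amber: 2; Violet: 6; Blue: 3; Red: 1; Silver: 2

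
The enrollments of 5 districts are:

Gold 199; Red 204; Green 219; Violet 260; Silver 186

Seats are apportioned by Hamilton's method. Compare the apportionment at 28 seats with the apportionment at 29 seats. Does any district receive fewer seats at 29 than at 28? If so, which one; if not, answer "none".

At 28 seats: Gold 5, Red 5, Green 6, Violet 7, Silver 5.
At 29 seats: Gold 5, Red 6, Green 6, Violet 7, Silver 5.
No district's allocation decreased.

none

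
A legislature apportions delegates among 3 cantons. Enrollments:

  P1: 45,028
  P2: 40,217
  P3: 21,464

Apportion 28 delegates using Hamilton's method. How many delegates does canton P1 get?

12

The standard divisor is 106709/28 ≈ 3811.036.
Standard quotas: P1 11.8152, P2 10.5528, P3 5.6321.
Lower quotas: P1 11, P2 10, P3 5 (sum 26, leaving 2 seats).
Remainders in descending order: P1 0.8152, P3 0.6321, P2 0.5528.
The surplus seats go to P1, P3.
P1 receives 12.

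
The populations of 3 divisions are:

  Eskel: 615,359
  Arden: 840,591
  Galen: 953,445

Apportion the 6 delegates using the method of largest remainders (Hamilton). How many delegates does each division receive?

Standard divisor: 2409395 ÷ 6 ≈ 401565.833.
Standard quotas: Eskel 1.5324, Arden 2.0933, Galen 2.3743.
Lower quotas: Eskel 1, Arden 2, Galen 2 (sum 5, leaving 1 seat).
Remainders in descending order: Eskel 0.5324, Galen 0.3743, Arden 0.0933.
The surplus seat goes to Eskel.

Eskel=2, Arden=2, Galen=2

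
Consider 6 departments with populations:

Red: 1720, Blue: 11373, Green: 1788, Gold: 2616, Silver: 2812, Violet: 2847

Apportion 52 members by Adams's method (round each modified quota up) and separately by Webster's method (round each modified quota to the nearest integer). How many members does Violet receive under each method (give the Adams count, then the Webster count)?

7 and 6

Adams: Red 4, Blue 25, Green 4, Gold 6, Silver 6, Violet 7.
Webster: Red 4, Blue 26, Green 4, Gold 6, Silver 6, Violet 6.
Violet gets 7 under Adams and 6 under Webster.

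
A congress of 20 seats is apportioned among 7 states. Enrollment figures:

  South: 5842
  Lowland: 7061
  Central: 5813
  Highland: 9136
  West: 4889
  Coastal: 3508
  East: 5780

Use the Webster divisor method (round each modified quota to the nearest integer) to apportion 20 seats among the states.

South 3, Lowland 3, Central 3, Highland 4, West 2, Coastal 2, East 3

Standard divisor 42029/20 ≈ 2101.45; standard quotas: South 2.780, Lowland 3.360, Central 2.766, Highland 4.347, West 2.326, Coastal 1.669, East 2.750.
Rounding to the nearest integer gives South 3, Lowland 3, Central 3, Highland 4, West 2, Coastal 2, East 3 — total 20, matching the house size, so no adjustment is needed.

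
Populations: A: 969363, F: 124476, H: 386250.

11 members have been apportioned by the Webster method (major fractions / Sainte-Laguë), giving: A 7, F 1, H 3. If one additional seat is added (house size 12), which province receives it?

A

Priority for the next seat is population ÷ (current seats + 0.5).
Priorities: A 129248.400, F 82984.000, H 110357.143.
Highest priority: A.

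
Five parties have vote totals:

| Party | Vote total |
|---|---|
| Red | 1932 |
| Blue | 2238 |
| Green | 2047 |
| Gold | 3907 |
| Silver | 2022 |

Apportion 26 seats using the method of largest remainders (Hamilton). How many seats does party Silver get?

Standard divisor: 12146 ÷ 26 ≈ 467.154.
Standard quotas: Red 4.136, Blue 4.791, Green 4.382, Gold 8.363, Silver 4.328.
Lower quotas: Red 4, Blue 4, Green 4, Gold 8, Silver 4 (sum 24, leaving 2 seats).
Remainders in descending order: Blue 0.791, Green 0.382, Gold 0.363, Silver 0.328, Red 0.136.
Largest remainders: Blue, Green receive the extra seats.
Silver receives 4.

4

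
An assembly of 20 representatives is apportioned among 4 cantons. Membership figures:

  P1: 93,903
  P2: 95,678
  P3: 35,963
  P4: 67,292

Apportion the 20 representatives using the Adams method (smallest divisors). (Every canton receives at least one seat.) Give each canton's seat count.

P1=6, P2=6, P3=3, P4=5

Standard divisor 292836/20 ≈ 14641.8; standard quotas: P1 6.413, P2 6.535, P3 2.456, P4 4.596.
Rounding up gives 7, 7, 3, 5 = 22 seats, so the divisor must be adjusted.
With modified divisor 16400: modified quotas P1 5.726, P2 5.834, P3 2.193, P4 4.103.
Rounding up: P1 6, P2 6, P3 3, P4 5 (total 20).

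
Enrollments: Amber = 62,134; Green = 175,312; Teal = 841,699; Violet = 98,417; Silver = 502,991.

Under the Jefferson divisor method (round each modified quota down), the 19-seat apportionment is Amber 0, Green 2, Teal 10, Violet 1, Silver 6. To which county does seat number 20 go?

Teal

Priority for the next seat is population ÷ (current seats + 1).
Priorities: Amber 62134.000, Green 58437.333, Teal 76518.091, Violet 49208.500, Silver 71855.857.
Highest priority: Teal.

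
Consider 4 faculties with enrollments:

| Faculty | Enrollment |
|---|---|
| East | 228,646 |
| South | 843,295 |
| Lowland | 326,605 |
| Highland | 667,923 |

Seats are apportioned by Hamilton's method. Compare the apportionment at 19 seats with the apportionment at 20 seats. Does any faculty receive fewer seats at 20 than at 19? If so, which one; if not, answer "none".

At 19 seats: East 2, South 8, Lowland 3, Highland 6.
At 20 seats: East 2, South 8, Lowland 3, Highland 7.
No faculty's allocation decreased.

none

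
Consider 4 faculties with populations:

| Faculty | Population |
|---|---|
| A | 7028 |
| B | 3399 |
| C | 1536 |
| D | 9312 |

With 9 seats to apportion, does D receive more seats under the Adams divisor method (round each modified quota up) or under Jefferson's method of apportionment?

Jefferson

Adams: A 3, B 2, C 1, D 3.
Jefferson: A 3, B 1, C 0, D 5.
D gets 3 under Adams and 5 under Jefferson.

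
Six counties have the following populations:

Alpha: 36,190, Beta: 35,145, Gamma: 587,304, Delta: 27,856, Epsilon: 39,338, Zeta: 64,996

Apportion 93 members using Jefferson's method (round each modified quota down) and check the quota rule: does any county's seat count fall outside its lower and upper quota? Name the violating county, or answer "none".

Standard quotas: Alpha 4.256, Beta 4.133, Gamma 69.066, Delta 3.276, Epsilon 4.626, Zeta 7.643.
Jefferson allocation: Alpha 4, Beta 4, Gamma 71, Delta 3, Epsilon 4, Zeta 7.
Gamma has quota 69.066 (lower 69, upper 70) but receives 71 — outside the quota interval.

Gamma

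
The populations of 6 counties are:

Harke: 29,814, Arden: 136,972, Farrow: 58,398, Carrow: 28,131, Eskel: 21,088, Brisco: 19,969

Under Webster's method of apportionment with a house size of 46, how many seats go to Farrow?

Standard divisor 294372/46 ≈ 6399.391; standard quotas: Harke 4.659, Arden 21.404, Farrow 9.126, Carrow 4.396, Eskel 3.295, Brisco 3.120.
Rounding to the nearest integer gives 5, 21, 9, 4, 3, 3 = 45 seats, so the divisor must be adjusted.
With modified divisor 6300: modified quotas Harke 4.732, Arden 21.742, Farrow 9.270, Carrow 4.465, Eskel 3.347, Brisco 3.170.
Rounding to the nearest integer: Harke 5, Arden 22, Farrow 9, Carrow 4, Eskel 3, Brisco 3 (total 46).
Farrow receives 9.

9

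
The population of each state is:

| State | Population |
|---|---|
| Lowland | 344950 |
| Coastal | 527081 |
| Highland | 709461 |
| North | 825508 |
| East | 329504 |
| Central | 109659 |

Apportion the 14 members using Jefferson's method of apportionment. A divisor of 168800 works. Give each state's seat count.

Lowland 2; Coastal 3; Highland 4; North 4; East 1; Central 0

With modified divisor 168800: modified quotas Lowland 2.044, Coastal 3.123, Highland 4.203, North 4.890, East 1.952, Central 0.650.
Rounding down: Lowland 2, Coastal 3, Highland 4, North 4, East 1, Central 0 (total 14).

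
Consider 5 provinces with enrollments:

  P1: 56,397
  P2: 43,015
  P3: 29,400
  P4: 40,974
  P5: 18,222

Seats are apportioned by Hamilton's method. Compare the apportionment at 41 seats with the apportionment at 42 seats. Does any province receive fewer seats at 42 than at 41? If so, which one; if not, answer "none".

At 41 seats: P1 12, P2 9, P3 7, P4 9, P5 4.
At 42 seats: P1 13, P2 10, P3 6, P4 9, P5 4.
P3 drops from 7 to 6.

P3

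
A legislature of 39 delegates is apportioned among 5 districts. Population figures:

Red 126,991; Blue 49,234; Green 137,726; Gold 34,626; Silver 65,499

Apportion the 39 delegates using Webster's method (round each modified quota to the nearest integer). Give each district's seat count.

Red 12, Blue 5, Green 13, Gold 3, Silver 6

Standard divisor 414076/39 ≈ 10617.333; standard quotas: Red 11.961, Blue 4.637, Green 12.972, Gold 3.261, Silver 6.169.
Rounding to the nearest integer gives Red 12, Blue 5, Green 13, Gold 3, Silver 6 — total 39, matching the house size, so no adjustment is needed.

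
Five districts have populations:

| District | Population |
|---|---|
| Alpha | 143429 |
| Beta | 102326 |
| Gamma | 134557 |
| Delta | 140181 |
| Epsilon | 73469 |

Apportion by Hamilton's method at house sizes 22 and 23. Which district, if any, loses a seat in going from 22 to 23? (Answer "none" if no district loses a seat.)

none

At 22 seats: Alpha 5, Beta 4, Gamma 5, Delta 5, Epsilon 3.
At 23 seats: Alpha 6, Beta 4, Gamma 5, Delta 5, Epsilon 3.
No district's allocation decreased.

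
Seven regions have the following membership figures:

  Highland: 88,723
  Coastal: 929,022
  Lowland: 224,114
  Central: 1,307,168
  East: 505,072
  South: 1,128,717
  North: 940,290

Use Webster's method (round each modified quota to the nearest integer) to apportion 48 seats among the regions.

Standard divisor 5123106/48 ≈ 106731.375; standard quotas: Highland 0.831, Coastal 8.704, Lowland 2.100, Central 12.247, East 4.732, South 10.575, North 8.810.
Rounding to the nearest integer gives 1, 9, 2, 12, 5, 11, 9 = 49 seats, so the divisor must be adjusted.
With modified divisor 108400: modified quotas Highland 0.818, Coastal 8.570, Lowland 2.067, Central 12.059, East 4.659, South 10.413, North 8.674.
Rounding to the nearest integer: Highland 1, Coastal 9, Lowland 2, Central 12, East 5, South 10, North 9 (total 48).

Highland: 1, Coastal: 9, Lowland: 2, Central: 12, East: 5, South: 10, North: 9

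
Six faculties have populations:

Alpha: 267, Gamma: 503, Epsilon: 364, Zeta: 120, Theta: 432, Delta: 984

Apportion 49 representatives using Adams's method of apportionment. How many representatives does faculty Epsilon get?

Standard divisor 2670/49 ≈ 54.49; standard quotas: Alpha 4.900, Gamma 9.231, Epsilon 6.680, Zeta 2.202, Theta 7.928, Delta 18.058.
Rounding up gives 5, 10, 7, 3, 8, 19 = 52 seats, so the divisor must be adjusted.
With modified divisor 59: modified quotas Alpha 4.525, Gamma 8.525, Epsilon 6.169, Zeta 2.034, Theta 7.322, Delta 16.678.
Rounding up: Alpha 5, Gamma 9, Epsilon 7, Zeta 3, Theta 8, Delta 17 (total 49).
Epsilon receives 7.

7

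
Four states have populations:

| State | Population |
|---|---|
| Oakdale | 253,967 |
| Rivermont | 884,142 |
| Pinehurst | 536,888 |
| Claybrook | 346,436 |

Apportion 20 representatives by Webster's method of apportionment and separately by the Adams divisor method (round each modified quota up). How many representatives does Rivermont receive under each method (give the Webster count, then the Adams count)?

Webster: Oakdale 3, Rivermont 9, Pinehurst 5, Claybrook 3.
Adams: Oakdale 3, Rivermont 8, Pinehurst 5, Claybrook 4.
Rivermont gets 9 under Webster and 8 under Adams.

9 and 8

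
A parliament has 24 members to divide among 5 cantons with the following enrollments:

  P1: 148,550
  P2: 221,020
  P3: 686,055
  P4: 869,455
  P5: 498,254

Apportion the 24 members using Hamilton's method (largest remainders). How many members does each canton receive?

Total 2423334; standard divisor 2423334/24 ≈ 100972.25.
Standard quotas: P1 1.4712, P2 2.1889, P3 6.7945, P4 8.6108, P5 4.9346.
Lower quotas: P1 1, P2 2, P3 6, P4 8, P5 4 (sum 21, leaving 3 seats).
Remainders in descending order: P5 0.9346, P3 0.7945, P4 0.6108, P1 0.4712, P2 0.1889.
The surplus seats go to P5, P3, P4.

P1 1, P2 2, P3 7, P4 9, P5 5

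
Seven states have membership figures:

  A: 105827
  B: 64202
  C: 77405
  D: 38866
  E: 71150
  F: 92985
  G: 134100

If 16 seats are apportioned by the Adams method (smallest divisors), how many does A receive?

3

Standard divisor 584535/16 ≈ 36533.438; standard quotas: A 2.897, B 1.757, C 2.119, D 1.064, E 1.948, F 2.545, G 3.671.
Rounding up gives 3, 2, 3, 2, 2, 3, 4 = 19 seats, so the divisor must be adjusted.
With modified divisor 45600: modified quotas A 2.321, B 1.408, C 1.697, D 0.852, E 1.560, F 2.039, G 2.941.
Rounding up: A 3, B 2, C 2, D 1, E 2, F 3, G 3 (total 16).
A receives 3.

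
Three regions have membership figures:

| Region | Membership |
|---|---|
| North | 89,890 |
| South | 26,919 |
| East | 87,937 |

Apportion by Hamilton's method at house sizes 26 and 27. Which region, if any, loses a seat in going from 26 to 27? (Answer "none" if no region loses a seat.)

At 26 seats: North 11, South 4, East 11.
At 27 seats: North 12, South 3, East 12.
South drops from 4 to 3.

South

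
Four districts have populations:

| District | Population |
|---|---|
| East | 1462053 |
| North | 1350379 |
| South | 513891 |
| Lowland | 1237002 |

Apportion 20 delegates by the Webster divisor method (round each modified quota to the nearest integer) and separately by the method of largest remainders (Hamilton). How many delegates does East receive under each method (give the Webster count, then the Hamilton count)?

7 and 6

Webster: East 7, North 6, South 2, Lowland 5.
Hamilton: East 6, North 6, South 2, Lowland 6.
East gets 7 under Webster and 6 under Hamilton.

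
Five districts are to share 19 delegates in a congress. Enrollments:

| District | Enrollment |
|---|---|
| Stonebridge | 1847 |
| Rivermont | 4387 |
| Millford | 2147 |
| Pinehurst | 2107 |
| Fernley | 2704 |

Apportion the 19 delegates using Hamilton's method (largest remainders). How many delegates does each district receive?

Stonebridge 3, Rivermont 6, Millford 3, Pinehurst 3, Fernley 4

Total 13192; standard divisor 13192/19 ≈ 694.316.
Standard quotas: Stonebridge 2.660, Rivermont 6.318, Millford 3.092, Pinehurst 3.035, Fernley 3.894.
Lower quotas: Stonebridge 2, Rivermont 6, Millford 3, Pinehurst 3, Fernley 3 (sum 17, leaving 2 seats).
Remainders in descending order: Fernley 0.894, Stonebridge 0.660, Rivermont 0.318, Millford 0.092, Pinehurst 0.035.
The surplus seats go to Fernley, Stonebridge.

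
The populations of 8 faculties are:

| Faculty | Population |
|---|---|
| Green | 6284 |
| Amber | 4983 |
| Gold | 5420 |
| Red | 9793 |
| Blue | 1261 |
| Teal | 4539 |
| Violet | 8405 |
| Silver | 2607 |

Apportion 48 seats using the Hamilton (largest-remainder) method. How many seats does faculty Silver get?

Total 43292; standard divisor 43292/48 ≈ 901.917.
Standard quotas: Green 6.9674, Amber 5.5249, Gold 6.0094, Red 10.8580, Blue 1.3981, Teal 5.0326, Violet 9.3190, Silver 2.8905.
Lower quotas: Green 6, Amber 5, Gold 6, Red 10, Blue 1, Teal 5, Violet 9, Silver 2 (sum 44, leaving 4 seats).
Remainders in descending order: Green 0.9674, Silver 0.8905, Red 0.8580, Amber 0.5249, Blue 0.3981, Violet 0.3190, Teal 0.0326, Gold 0.0094.
The surplus seats go to Green, Silver, Red, Amber.
Silver receives 3.

3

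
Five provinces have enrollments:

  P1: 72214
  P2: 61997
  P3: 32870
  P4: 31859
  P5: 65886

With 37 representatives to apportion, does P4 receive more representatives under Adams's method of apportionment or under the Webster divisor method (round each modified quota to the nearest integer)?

Adams: P1 10, P2 8, P3 5, P4 5, P5 9.
Webster: P1 10, P2 9, P3 5, P4 4, P5 9.
P4 gets 5 under Adams and 4 under Webster.

Adams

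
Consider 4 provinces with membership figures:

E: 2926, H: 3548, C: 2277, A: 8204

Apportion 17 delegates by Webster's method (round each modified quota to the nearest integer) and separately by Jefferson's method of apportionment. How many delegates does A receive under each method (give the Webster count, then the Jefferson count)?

Webster: E 3, H 4, C 2, A 8.
Jefferson: E 3, H 3, C 2, A 9.
A gets 8 under Webster and 9 under Jefferson.

8 and 9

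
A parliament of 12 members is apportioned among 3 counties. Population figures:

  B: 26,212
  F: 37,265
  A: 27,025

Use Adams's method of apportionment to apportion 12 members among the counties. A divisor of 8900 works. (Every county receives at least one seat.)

B 3, F 5, A 4

With modified divisor 8900: modified quotas B 2.945, F 4.187, A 3.037.
Rounding up: B 3, F 5, A 4 (total 12).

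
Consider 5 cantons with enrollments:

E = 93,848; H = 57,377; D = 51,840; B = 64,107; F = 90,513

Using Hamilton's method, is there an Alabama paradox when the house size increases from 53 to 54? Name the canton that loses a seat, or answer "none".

H

At 53 seats: E 14, H 9, D 8, B 9, F 13.
At 54 seats: E 14, H 8, D 8, B 10, F 14.
H drops from 9 to 8.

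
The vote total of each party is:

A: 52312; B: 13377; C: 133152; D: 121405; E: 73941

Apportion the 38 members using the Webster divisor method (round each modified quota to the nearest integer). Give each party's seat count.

Standard divisor 394187/38 ≈ 10373.342; standard quotas: A 5.043, B 1.290, C 12.836, D 11.704, E 7.128.
Rounding to the nearest integer gives A 5, B 1, C 13, D 12, E 7 — total 38, matching the house size, so no adjustment is needed.

A 5, B 1, C 13, D 12, E 7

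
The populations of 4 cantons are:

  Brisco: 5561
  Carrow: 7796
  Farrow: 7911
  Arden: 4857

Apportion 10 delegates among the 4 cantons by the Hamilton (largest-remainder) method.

Total 26125; standard divisor 26125/10 ≈ 2612.5.
Standard quotas: Brisco 2.1286, Carrow 2.9841, Farrow 3.0281, Arden 1.8591.
Lower quotas: Brisco 2, Carrow 2, Farrow 3, Arden 1 (sum 8, leaving 2 seats).
Remainders in descending order: Carrow 0.9841, Arden 0.8591, Brisco 0.1286, Farrow 0.0281.
The surplus seats go to Carrow, Arden.

Brisco 2, Carrow 3, Farrow 3, Arden 2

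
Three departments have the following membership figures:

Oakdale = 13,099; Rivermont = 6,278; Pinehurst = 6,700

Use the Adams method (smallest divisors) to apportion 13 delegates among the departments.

Oakdale=6; Rivermont=3; Pinehurst=4

Standard divisor 26077/13 ≈ 2005.923; standard quotas: Oakdale 6.530, Rivermont 3.130, Pinehurst 3.340.
Rounding up gives 7, 4, 4 = 15 seats, so the divisor must be adjusted.
With modified divisor 2200: modified quotas Oakdale 5.954, Rivermont 2.854, Pinehurst 3.045.
Rounding up: Oakdale 6, Rivermont 3, Pinehurst 4 (total 13).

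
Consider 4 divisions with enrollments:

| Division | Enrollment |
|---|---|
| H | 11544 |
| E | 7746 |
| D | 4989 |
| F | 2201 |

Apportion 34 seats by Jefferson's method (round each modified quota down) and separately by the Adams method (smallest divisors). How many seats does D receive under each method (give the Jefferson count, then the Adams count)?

6 and 7

Jefferson: H 15, E 10, D 6, F 3.
Adams: H 14, E 10, D 7, F 3.
D gets 6 under Jefferson and 7 under Adams.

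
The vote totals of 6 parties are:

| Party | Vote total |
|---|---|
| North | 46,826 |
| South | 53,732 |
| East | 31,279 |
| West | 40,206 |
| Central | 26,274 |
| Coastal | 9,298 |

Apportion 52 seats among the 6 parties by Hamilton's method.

Standard divisor: 207615 ÷ 52 ≈ 3992.596.
Standard quotas: North 11.7282, South 13.4579, East 7.8343, West 10.0701, Central 6.5807, Coastal 2.3288.
Lower quotas: North 11, South 13, East 7, West 10, Central 6, Coastal 2 (sum 49, leaving 3 seats).
Remainders in descending order: East 0.8343, North 0.7282, Central 0.5807, South 0.4579, Coastal 0.3288, West 0.0701.
The surplus seats go to East, North, Central.

North 12, South 13, East 8, West 10, Central 7, Coastal 2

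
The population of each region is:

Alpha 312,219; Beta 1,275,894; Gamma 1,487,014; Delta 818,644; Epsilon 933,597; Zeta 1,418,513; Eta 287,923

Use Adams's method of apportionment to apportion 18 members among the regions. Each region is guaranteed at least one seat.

Alpha 1; Beta 3; Gamma 4; Delta 2; Epsilon 3; Zeta 4; Eta 1

Standard divisor 6533804/18 ≈ 362989.111; standard quotas: Alpha 0.860, Beta 3.515, Gamma 4.097, Delta 2.255, Epsilon 2.572, Zeta 3.908, Eta 0.793.
Rounding up gives 1, 4, 5, 3, 3, 4, 1 = 21 seats, so the divisor must be adjusted.
With modified divisor 446000: modified quotas Alpha 0.700, Beta 2.861, Gamma 3.334, Delta 1.836, Epsilon 2.093, Zeta 3.181, Eta 0.646.
Rounding up: Alpha 1, Beta 3, Gamma 4, Delta 2, Epsilon 3, Zeta 4, Eta 1 (total 18).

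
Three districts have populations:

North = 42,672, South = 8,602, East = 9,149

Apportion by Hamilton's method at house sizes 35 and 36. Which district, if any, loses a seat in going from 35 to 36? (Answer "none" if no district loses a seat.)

none

At 35 seats: North 25, South 5, East 5.
At 36 seats: North 25, South 5, East 6.
No district's allocation decreased.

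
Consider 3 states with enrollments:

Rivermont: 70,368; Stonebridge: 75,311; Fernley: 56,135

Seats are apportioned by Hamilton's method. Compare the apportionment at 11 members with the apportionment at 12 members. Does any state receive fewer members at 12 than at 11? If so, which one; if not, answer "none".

none

At 11 seats: Rivermont 4, Stonebridge 4, Fernley 3.
At 12 seats: Rivermont 4, Stonebridge 5, Fernley 3.
No state's allocation decreased.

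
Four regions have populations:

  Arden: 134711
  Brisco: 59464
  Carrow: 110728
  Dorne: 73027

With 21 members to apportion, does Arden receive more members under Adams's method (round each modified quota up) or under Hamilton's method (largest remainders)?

Adams: Arden 7, Brisco 4, Carrow 6, Dorne 4.
Hamilton: Arden 8, Brisco 3, Carrow 6, Dorne 4.
Arden gets 7 under Adams and 8 under Hamilton.

Hamilton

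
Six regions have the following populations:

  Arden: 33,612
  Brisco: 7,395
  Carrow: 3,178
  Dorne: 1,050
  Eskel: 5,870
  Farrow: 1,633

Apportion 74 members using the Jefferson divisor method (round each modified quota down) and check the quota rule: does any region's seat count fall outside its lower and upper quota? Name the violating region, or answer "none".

Standard quotas: Arden 47.163, Brisco 10.376, Carrow 4.459, Dorne 1.473, Eskel 8.237, Farrow 2.291.
Jefferson allocation: Arden 49, Brisco 10, Carrow 4, Dorne 1, Eskel 8, Farrow 2.
Arden has quota 47.163 (lower 47, upper 48) but receives 49 — outside the quota interval.

Arden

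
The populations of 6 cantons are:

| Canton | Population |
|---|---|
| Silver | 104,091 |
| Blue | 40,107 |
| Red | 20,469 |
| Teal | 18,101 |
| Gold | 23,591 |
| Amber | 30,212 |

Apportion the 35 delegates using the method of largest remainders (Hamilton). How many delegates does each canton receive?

Total 236571; standard divisor 236571/35 ≈ 6759.171.
Standard quotas: Silver 15.4000, Blue 5.9337, Red 3.0283, Teal 2.6780, Gold 3.4902, Amber 4.4698.
Lower quotas: Silver 15, Blue 5, Red 3, Teal 2, Gold 3, Amber 4 (sum 32, leaving 3 seats).
Remainders in descending order: Blue 0.9337, Teal 0.6780, Gold 0.4902, Amber 0.4698, Silver 0.4000, Red 0.0283.
The surplus seats go to Blue, Teal, Gold.

Silver: 15; Blue: 6; Red: 3; Teal: 3; Gold: 4; Amber: 4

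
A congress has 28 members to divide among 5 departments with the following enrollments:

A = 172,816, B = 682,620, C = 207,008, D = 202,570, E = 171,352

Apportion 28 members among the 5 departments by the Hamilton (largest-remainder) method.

A 4; B 13; C 4; D 4; E 3

Total 1436366; standard divisor 1436366/28 ≈ 51298.786.
Standard quotas: A 3.3688, B 13.3067, C 4.0353, D 3.9488, E 3.3403.
Lower quotas: A 3, B 13, C 4, D 3, E 3 (sum 26, leaving 2 seats).
Remainders in descending order: D 0.9488, A 0.3688, E 0.3403, B 0.3067, C 0.0353.
The surplus seats go to D, A.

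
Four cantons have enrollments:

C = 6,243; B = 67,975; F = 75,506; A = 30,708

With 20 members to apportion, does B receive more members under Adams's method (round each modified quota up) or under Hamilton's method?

Hamilton

Adams: C 1, B 7, F 8, A 4.
Hamilton: C 1, B 8, F 8, A 3.
B gets 7 under Adams and 8 under Hamilton.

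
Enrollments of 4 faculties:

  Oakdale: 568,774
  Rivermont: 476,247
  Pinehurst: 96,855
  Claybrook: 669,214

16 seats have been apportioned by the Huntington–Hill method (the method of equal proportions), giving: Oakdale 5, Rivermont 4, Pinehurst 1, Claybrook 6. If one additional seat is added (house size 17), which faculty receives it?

Priority for the next seat is population ÷ (√(s·(s+1))).
Priorities: Oakdale 103843.450, Rivermont 106492.067, Pinehurst 68486.827, Claybrook 103261.962.
Highest priority: Rivermont.

Rivermont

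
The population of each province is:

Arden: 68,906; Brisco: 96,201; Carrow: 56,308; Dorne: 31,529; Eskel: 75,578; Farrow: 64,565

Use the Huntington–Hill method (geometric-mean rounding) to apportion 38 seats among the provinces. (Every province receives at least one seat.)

With divisor 10210: modified quotas Arden 6.749, Brisco 9.422, Carrow 5.515, Dorne 3.088, Eskel 7.402, Farrow 6.324.
Geometric-mean thresholds: Arden √(6·7)=6.481, Brisco √(9·10)=9.487, Carrow √(5·6)=5.477, Dorne √(3·4)=3.464, Eskel √(7·8)=7.483, Farrow √(6·7)=6.481.
Each quota rounded against its threshold gives Arden 7, Brisco 9, Carrow 6, Dorne 3, Eskel 7, Farrow 6 (total 38).

Arden 7, Brisco 9, Carrow 6, Dorne 3, Eskel 7, Farrow 6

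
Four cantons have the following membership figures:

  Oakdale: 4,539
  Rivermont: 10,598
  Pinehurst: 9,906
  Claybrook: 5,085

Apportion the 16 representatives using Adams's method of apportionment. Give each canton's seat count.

Standard divisor 30128/16 ≈ 1883; standard quotas: Oakdale 2.411, Rivermont 5.628, Pinehurst 5.261, Claybrook 2.700.
Rounding up gives 3, 6, 6, 3 = 18 seats, so the divisor must be adjusted.
With modified divisor 2200: modified quotas Oakdale 2.063, Rivermont 4.817, Pinehurst 4.503, Claybrook 2.311.
Rounding up: Oakdale 3, Rivermont 5, Pinehurst 5, Claybrook 3 (total 16).

Oakdale 3, Rivermont 5, Pinehurst 5, Claybrook 3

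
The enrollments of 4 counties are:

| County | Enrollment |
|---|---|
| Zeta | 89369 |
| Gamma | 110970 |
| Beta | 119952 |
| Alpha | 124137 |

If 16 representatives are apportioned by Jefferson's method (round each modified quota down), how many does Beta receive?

Standard divisor 444428/16 ≈ 27776.75; standard quotas: Zeta 3.217, Gamma 3.995, Beta 4.318, Alpha 4.469.
Rounding down gives 3, 3, 4, 4 = 14 seats, so the divisor must be adjusted.
With modified divisor 24400: modified quotas Zeta 3.663, Gamma 4.548, Beta 4.916, Alpha 5.088.
Rounding down: Zeta 3, Gamma 4, Beta 4, Alpha 5 (total 16).
Beta receives 4.

4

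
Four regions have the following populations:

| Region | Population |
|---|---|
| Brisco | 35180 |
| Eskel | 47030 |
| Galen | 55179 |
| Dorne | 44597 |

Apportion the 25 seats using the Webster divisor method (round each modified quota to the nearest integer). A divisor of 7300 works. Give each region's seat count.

Brisco: 5, Eskel: 6, Galen: 8, Dorne: 6

With modified divisor 7300: modified quotas Brisco 4.819, Eskel 6.442, Galen 7.559, Dorne 6.109.
Rounding to the nearest integer: Brisco 5, Eskel 6, Galen 8, Dorne 6 (total 25).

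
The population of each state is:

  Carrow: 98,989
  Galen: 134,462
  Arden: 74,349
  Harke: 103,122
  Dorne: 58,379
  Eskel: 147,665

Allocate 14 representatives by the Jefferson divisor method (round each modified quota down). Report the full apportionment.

Carrow 2, Galen 3, Arden 2, Harke 2, Dorne 1, Eskel 4

Standard divisor 616966/14 ≈ 44069; standard quotas: Carrow 2.246, Galen 3.051, Arden 1.687, Harke 2.340, Dorne 1.325, Eskel 3.351.
Rounding down gives 2, 3, 1, 2, 1, 3 = 12 seats, so the divisor must be adjusted.
With modified divisor 35600: modified quotas Carrow 2.781, Galen 3.777, Arden 2.088, Harke 2.897, Dorne 1.640, Eskel 4.148.
Rounding down: Carrow 2, Galen 3, Arden 2, Harke 2, Dorne 1, Eskel 4 (total 14).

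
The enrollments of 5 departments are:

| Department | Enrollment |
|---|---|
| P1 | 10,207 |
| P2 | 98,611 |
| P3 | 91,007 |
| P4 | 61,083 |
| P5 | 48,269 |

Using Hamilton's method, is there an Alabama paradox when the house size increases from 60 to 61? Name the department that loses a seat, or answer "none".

none

At 60 seats: P1 2, P2 19, P3 18, P4 12, P5 9.
At 61 seats: P1 2, P2 19, P3 18, P4 12, P5 10.
No department's allocation decreased.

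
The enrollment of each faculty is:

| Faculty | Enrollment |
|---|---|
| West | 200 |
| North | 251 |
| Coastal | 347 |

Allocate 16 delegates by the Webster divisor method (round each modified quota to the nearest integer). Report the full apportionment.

Standard divisor 798/16 ≈ 49.875; standard quotas: West 4.010, North 5.033, Coastal 6.957.
Rounding to the nearest integer gives West 4, North 5, Coastal 7 — total 16, matching the house size, so no adjustment is needed.

West=4, North=5, Coastal=7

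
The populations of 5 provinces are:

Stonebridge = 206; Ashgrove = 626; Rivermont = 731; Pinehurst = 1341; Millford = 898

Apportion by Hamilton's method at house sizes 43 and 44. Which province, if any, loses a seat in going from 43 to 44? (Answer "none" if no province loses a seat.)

Stonebridge

At 43 seats: Stonebridge 3, Ashgrove 7, Rivermont 8, Pinehurst 15, Millford 10.
At 44 seats: Stonebridge 2, Ashgrove 7, Rivermont 9, Pinehurst 16, Millford 10.
Stonebridge drops from 3 to 2.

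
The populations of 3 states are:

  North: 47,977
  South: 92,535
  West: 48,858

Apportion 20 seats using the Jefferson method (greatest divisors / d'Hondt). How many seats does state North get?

5

Standard divisor 189370/20 ≈ 9468.5; standard quotas: North 5.067, South 9.773, West 5.160.
Rounding down gives 5, 9, 5 = 19 seats, so the divisor must be adjusted.
With modified divisor 8800: modified quotas North 5.452, South 10.515, West 5.552.
Rounding down: North 5, South 10, West 5 (total 20).
North receives 5.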